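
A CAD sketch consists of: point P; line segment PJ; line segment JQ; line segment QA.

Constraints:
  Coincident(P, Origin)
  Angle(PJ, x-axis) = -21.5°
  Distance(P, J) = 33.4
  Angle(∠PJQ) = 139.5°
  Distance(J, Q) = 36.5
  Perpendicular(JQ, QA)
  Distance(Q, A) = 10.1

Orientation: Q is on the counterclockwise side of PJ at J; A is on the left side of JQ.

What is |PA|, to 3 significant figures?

63.0

∠PJQ = 139.5°, so JQ runs at -21.5° + (180° − 139.5°) = 19.0° from the x-axis; with |JQ| = 36.5, Q = J + 36.5·(cos 19.0°, sin 19.0°) = (65.6, -0.358). JQ is perpendicular to QA; with |QA| = 10.1 on the left of JQ, A = Q + 10.1·(-0.326, 0.946) = (62.3, 9.19). Then |PA| = |A − P| = 63.0.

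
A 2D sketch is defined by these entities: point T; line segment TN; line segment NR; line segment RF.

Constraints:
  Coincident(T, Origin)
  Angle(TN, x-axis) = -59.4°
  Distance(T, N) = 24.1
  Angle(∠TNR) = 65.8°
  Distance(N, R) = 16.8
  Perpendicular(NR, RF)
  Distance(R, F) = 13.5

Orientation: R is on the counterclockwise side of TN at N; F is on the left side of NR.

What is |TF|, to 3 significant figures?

10.9

∠TNR = 65.8°, so NR runs at -59.4° + (180° − 65.8°) = 54.8° from the x-axis; with |NR| = 16.8, R = N + 16.8·(cos 54.8°, sin 54.8°) = (22.0, -7.02). NR ⟂ RF; with |RF| = 13.5 on the left of NR, F = R + 13.5·(-0.817, 0.576) = (10.9, 0.766). Then |TF| = |F − T| = 10.9.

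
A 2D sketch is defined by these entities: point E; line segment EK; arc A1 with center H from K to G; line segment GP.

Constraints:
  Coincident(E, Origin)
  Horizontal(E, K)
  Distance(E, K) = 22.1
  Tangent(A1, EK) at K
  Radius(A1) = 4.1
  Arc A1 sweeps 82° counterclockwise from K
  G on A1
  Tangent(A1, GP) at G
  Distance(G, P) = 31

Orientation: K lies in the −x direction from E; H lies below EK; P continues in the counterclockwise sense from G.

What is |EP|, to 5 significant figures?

45.828

On A1, K sits at bearing 90° from H; an 82° counterclockwise sweep puts G at bearing 172°, so G = H + 4.1·(cos 172°, sin 172°) = (-26.160, -3.5294). The tangent condition forces HG to be normal to GP, so GP runs along (−sin 172°, cos 172°); with |GP| = 31.0, P = (-30.474, -34.228). Then |EP| = |P − E| = 45.828.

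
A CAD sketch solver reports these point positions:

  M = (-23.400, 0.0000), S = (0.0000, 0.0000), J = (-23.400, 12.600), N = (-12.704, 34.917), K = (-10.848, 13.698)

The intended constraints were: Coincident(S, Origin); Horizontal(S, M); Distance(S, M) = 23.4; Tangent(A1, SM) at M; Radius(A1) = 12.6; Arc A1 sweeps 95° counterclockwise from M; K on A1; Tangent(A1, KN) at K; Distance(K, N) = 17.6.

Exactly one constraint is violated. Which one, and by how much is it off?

Distance(K, N) = 17.6 — off by 3.70.

S = (0.00, 0.00) ✓; S.y = 0.00, M.y = 0.00 ✓; |SM| = 23.40 ✓; ∠(JM, MS) = 90.00° ✓; |JM| = 12.60 ✓; bearing(J→K) − bearing(J→M) = 95.00° ✓; |JK| = 12.60 ✓; ∠(JK, KN) = 90.00° ✓; |KN| = 21.30 ✗.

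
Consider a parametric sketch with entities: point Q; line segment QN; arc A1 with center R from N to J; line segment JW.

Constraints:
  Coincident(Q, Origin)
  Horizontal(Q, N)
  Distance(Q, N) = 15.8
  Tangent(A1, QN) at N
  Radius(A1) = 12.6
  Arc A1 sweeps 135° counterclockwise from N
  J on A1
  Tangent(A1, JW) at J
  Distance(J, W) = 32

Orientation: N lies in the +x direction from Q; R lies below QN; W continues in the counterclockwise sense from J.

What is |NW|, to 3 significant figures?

46.2

Q is at the origin; Q and N share the same y with |QN| = 15.8 and N on the +x side, so N = (15.8, 0.00). Since A1 is tangent to QN there, RN ⟂ QN, so R = N + (0, -12.6) = (15.8, -12.6). On A1, N sits at bearing 90° from R; a 135° counterclockwise sweep puts J at bearing 225°, so J = R + 12.6·(cos 225°, sin 225°) = (6.89, -21.5). Since A1 is tangent to JW there, RJ ⟂ JW, so JW runs along (−sin 225°, cos 225°); with |JW| = 32.0, W = (29.5, -44.1). Then |NW| = |W − N| = 46.2.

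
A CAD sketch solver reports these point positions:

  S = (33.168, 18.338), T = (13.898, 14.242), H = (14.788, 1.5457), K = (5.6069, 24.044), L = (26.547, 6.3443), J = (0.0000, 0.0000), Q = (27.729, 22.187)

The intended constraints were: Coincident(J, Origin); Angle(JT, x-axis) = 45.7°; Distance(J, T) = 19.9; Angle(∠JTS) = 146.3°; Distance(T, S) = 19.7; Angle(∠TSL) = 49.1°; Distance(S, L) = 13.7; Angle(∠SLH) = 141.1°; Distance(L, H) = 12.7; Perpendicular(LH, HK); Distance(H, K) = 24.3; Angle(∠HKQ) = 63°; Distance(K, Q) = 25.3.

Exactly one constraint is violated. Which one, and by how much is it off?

Distance(K, Q) = 25.3 — off by 3.10.

J = (0.00, 0.00) ✓; JT at 45.70° ✓; |JT| = 19.90 ✓; ∠JTS = 146.3° ✓; |TS| = 19.70 ✓; ∠TSL = 49.10° ✓; |SL| = 13.70 ✓; ∠SLH = 141.1° ✓; |LH| = 12.70 ✓; ∠(LH, HK) = 90.00° ✓; |HK| = 24.30 ✓; ∠HKQ = 63.00° ✓; |KQ| = 22.20 ✗.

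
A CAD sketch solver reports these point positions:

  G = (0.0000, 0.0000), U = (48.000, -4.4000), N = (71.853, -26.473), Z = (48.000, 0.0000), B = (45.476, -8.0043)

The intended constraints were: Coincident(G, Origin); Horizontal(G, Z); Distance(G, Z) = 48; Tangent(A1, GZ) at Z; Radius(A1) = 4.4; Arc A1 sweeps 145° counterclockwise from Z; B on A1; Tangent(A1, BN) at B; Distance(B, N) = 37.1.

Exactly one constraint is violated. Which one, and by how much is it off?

Distance(B, N) = 37.1 — off by 4.90.

G = (0.00, 0.00) ✓; G.y = 0.00, Z.y = 0.00 ✓; |GZ| = 48.00 ✓; ∠(UZ, ZG) = 90.00° ✓; |UZ| = 4.400 ✓; bearing(U→B) − bearing(U→Z) = 145.0° ✓; |UB| = 4.400 ✓; ∠(UB, BN) = 90.00° ✓; |BN| = 32.20 ✗.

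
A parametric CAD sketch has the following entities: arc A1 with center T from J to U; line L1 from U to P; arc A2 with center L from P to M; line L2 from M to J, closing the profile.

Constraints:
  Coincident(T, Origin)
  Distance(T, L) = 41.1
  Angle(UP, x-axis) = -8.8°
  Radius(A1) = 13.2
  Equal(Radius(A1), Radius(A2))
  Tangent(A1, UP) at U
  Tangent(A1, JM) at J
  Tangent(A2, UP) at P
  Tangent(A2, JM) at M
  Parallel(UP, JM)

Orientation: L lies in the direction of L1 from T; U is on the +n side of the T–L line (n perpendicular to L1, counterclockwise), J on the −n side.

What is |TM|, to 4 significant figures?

43.17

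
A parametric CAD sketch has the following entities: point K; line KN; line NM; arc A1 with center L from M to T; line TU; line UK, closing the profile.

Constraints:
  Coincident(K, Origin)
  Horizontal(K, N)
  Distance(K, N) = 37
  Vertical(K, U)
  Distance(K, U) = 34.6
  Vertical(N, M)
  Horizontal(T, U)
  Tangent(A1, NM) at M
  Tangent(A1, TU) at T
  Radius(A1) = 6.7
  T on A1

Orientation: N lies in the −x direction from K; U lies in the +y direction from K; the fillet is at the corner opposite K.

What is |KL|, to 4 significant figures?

41.19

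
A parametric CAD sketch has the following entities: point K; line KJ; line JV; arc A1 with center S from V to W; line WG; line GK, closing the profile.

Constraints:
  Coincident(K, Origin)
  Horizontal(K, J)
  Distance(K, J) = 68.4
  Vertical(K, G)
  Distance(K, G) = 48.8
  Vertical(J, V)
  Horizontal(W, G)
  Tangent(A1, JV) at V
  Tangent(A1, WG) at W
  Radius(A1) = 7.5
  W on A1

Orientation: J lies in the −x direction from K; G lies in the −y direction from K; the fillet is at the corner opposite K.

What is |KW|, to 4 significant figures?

78.04

The virtual corner opposite K is at (-68.40, -48.80). Tangency of A1 to JV means the radius SV is perpendicular to JV and tangency of A1 to WG means the radius SW is perpendicular to WG, with radius 7.5, so the center S sits 7.5 in from both sides at S = (-60.90, -41.30). That places the tangent points at V = (-68.40, -41.30) on JV and W = (-60.90, -48.80) on WG. Then |KW| = |W − K| = 78.04.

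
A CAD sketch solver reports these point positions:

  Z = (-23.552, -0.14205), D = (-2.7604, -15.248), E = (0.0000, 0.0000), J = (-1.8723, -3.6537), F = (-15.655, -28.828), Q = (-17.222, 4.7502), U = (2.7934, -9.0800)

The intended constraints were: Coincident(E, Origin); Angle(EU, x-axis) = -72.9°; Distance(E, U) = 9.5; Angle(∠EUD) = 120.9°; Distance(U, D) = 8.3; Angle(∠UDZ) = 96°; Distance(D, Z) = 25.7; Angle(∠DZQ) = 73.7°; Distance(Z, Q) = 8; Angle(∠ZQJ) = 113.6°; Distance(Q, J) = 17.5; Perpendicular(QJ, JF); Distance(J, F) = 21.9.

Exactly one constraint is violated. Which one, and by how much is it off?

Distance(J, F) = 21.9 — off by 6.80.

E = (0.00, 0.00) ✓; EU at -72.90° ✓; |EU| = 9.500 ✓; ∠EUD = 120.9° ✓; |UD| = 8.300 ✓; ∠UDZ = 96.00° ✓; |DZ| = 25.70 ✓; ∠DZQ = 73.70° ✓; |ZQ| = 8.000 ✓; ∠ZQJ = 113.6° ✓; |QJ| = 17.50 ✓; ∠(QJ, JF) = 90.00° ✓; |JF| = 28.70 ✗.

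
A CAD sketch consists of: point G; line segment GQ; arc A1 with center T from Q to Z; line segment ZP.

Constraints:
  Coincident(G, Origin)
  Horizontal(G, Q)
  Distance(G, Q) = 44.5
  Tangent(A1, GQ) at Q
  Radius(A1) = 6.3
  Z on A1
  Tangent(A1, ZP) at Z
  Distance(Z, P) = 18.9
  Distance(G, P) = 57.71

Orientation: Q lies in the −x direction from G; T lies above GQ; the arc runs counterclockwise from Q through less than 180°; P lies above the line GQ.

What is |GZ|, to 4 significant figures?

41.10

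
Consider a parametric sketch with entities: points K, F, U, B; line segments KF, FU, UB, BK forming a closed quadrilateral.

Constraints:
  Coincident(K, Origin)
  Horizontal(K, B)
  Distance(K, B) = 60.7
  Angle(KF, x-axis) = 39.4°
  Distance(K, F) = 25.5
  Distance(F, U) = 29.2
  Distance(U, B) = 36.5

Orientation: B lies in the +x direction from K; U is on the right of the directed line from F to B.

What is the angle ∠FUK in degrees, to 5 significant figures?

51.939°

K is at the origin; K and B share the same y with |KB| = 60.7 and B in +x, so B = (60.7, 0). KF runs at 39.4° with |KF| = 25.5, so F = (19.705, 16.186). U is determined by |FU| = 29.2 and |UB| = 36.5 together: it lies at the intersection of circle(F, 29.2) and circle(B, 36.5). With |FB| = 44.075, the foot of the radical line on FB is 16.597 from F and the perpendicular offset is √(29.2² − 16.597²) = 24.025. Taking the right-of-FB solution: U = (26.319, -12.255).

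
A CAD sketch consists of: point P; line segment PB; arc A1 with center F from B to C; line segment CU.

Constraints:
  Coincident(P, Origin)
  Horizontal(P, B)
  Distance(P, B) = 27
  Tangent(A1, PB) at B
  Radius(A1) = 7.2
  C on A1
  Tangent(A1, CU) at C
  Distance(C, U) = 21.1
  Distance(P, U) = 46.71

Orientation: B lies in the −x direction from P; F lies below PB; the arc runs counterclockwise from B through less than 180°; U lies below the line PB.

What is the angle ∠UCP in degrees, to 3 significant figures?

112°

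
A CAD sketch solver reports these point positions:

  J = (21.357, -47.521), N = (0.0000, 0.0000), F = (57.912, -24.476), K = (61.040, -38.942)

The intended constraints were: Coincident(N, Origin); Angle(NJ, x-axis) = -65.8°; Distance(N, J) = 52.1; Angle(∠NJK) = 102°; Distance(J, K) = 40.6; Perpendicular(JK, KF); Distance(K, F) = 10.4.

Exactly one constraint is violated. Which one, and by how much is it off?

Distance(K, F) = 10.4 — off by 4.40.

N = (0.00, 0.00) ✓; NJ at -65.80° ✓; |NJ| = 52.10 ✓; ∠NJK = 102.0° ✓; |JK| = 40.60 ✓; ∠(JK, KF) = 90.00° ✓; |KF| = 14.80 ✗.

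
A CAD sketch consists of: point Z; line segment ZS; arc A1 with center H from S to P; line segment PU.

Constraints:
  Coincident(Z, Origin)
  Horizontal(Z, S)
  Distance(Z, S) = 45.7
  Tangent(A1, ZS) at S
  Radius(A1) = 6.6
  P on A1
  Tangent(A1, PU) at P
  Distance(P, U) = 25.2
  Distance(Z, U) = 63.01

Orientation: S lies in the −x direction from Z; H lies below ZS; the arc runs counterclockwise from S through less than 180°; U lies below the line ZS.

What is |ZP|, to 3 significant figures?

52.6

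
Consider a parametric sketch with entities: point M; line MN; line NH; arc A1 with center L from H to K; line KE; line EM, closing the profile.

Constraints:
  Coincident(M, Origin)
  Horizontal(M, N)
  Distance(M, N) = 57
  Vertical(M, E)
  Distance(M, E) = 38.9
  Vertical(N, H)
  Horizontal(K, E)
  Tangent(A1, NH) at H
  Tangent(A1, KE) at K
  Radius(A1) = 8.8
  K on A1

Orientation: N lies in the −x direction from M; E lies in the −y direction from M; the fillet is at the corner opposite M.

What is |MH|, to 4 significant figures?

64.46

M is at the origin; MN is horizontal with |MN| = 57.0 and N on the −x side, so N = (-57.00, 0.000). ME is vertical with |ME| = 38.9 and E on the −y side, so E = (0.000, -38.90). The virtual corner opposite M is at (-57.00, -38.90). A1 meets NH tangentially, so LH is at right angles to NH and since A1 is tangent to KE there, LK ⟂ KE, with radius 8.8, so the center L sits 8.8 in from both sides at L = (-48.20, -30.10). That places the tangent points at H = (-57.00, -30.10) on NH and K = (-48.20, -38.90) on KE. Then |MH| = |H − M| = 64.46.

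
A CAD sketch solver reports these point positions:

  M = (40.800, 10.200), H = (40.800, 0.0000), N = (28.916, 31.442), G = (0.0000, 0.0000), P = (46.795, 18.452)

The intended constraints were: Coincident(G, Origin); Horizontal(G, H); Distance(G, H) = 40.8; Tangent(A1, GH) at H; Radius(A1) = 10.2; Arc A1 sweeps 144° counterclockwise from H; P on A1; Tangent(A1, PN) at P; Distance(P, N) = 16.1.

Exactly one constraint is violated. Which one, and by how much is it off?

Distance(P, N) = 16.1 — off by 6.00.

G = (0.00, 0.00) ✓; G.y = 0.00, H.y = 0.00 ✓; |GH| = 40.80 ✓; ∠(MH, HG) = 90.00° ✓; |MH| = 10.20 ✓; bearing(M→P) − bearing(M→H) = 144.0° ✓; |MP| = 10.20 ✓; ∠(MP, PN) = 90.00° ✓; |PN| = 22.10 ✗.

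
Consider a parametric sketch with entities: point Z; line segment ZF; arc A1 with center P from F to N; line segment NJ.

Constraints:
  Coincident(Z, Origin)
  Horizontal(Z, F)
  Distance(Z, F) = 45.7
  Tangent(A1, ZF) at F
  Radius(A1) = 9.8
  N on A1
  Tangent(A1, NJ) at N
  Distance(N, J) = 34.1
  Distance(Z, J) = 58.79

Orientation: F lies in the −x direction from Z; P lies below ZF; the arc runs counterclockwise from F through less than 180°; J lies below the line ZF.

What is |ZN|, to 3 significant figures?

56.2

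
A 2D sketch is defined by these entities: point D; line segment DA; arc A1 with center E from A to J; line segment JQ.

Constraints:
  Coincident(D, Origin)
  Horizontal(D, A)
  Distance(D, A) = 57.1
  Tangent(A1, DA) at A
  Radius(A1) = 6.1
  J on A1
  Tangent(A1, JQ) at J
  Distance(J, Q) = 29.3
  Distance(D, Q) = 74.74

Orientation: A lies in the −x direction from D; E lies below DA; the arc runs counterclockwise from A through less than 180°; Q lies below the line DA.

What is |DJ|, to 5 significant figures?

63.401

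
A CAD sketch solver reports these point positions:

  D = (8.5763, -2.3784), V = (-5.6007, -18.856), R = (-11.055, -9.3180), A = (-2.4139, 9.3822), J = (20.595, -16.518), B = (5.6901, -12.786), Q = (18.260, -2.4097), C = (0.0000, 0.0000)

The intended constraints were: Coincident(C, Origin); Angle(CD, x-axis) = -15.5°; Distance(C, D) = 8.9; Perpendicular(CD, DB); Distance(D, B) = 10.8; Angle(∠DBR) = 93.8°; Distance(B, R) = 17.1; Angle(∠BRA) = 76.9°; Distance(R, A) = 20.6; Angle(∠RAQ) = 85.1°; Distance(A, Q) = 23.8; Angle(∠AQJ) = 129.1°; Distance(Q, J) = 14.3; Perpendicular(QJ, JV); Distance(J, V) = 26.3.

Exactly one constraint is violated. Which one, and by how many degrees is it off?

Perpendicular(QJ, JV) — off by 4.30°.

C = (0.00, 0.00) ✓; CD at -15.50° ✓; |CD| = 8.900 ✓; ∠(CD, DB) = 90.00° ✓; |DB| = 10.80 ✓; ∠DBR = 93.80° ✓; |BR| = 17.10 ✓; ∠BRA = 76.90° ✓; |RA| = 20.60 ✓; ∠RAQ = 85.10° ✓; |AQ| = 23.80 ✓; ∠AQJ = 129.1° ✓; |QJ| = 14.30 ✓; ∠(QJ, JV) = 94.30° ✗; |JV| = 26.30 ✓.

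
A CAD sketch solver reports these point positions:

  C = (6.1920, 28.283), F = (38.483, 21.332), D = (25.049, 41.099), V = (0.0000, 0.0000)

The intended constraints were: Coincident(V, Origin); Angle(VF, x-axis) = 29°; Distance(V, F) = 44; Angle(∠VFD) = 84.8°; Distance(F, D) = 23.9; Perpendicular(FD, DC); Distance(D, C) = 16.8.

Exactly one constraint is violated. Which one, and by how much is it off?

Distance(D, C) = 16.8 — off by 6.00.

V = (0.00, 0.00) ✓; VF at 29.00° ✓; |VF| = 44.00 ✓; ∠VFD = 84.80° ✓; |FD| = 23.90 ✓; ∠(FD, DC) = 90.00° ✓; |DC| = 22.80 ✗.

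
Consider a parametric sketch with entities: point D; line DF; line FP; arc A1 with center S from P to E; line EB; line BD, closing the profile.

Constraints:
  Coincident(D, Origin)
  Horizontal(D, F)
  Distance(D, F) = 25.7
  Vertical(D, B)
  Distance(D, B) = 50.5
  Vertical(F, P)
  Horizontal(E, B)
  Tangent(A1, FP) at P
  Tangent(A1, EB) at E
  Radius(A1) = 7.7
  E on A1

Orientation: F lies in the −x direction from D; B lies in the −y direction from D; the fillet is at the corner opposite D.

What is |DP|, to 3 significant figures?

49.9

D is at the origin; D and F share the same y with |DF| = 25.7 and F on the −x side, so F = (-25.7, 0.00). D and B share the same x with |DB| = 50.5 and B on the −y side, so B = (0.00, -50.5). The virtual corner opposite D is at (-25.7, -50.5). Since A1 is tangent to FP there, SP ⟂ FP and since A1 is tangent to EB there, SE ⟂ EB, with radius 7.7, so the center S sits 7.7 in from both sides at S = (-18.0, -42.8). That places the tangent points at P = (-25.7, -42.8) on FP and E = (-18.0, -50.5) on EB. Then |DP| = |P − D| = 49.9.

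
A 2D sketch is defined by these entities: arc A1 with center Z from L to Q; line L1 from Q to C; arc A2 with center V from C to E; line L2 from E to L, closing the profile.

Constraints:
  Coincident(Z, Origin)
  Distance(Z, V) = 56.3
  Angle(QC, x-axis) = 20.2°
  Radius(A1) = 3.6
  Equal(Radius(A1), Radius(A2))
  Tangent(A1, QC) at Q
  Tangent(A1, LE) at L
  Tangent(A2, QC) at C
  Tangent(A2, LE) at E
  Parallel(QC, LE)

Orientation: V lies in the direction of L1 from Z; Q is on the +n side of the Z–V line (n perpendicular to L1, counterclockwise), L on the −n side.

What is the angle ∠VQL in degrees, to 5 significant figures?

86.341°

Z is at the origin and V lies 56.3 along u from Z, so V = 56.3·u = (52.837, 19.440). Tangency of A1 to both parallel lines with radius 3.6 puts Q and L at Z ± 3.6·n: Q = (-1.2431, 3.3786), L = (1.2431, -3.3786). Then cos ∠VQL = QV·QL / (|QV||QL|), giving 86.341°.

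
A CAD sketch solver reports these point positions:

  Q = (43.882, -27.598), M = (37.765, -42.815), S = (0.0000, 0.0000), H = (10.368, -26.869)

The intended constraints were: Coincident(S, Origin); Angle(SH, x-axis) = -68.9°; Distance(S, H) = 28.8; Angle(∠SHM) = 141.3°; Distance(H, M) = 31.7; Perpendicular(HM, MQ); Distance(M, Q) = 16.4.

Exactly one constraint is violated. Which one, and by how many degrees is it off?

Perpendicular(HM, MQ) — off by 8.30°.

S = (0.00, 0.00) ✓; SH at -68.90° ✓; |SH| = 28.80 ✓; ∠SHM = 141.3° ✓; |HM| = 31.70 ✓; ∠(HM, MQ) = 98.30° ✗; |MQ| = 16.40 ✓.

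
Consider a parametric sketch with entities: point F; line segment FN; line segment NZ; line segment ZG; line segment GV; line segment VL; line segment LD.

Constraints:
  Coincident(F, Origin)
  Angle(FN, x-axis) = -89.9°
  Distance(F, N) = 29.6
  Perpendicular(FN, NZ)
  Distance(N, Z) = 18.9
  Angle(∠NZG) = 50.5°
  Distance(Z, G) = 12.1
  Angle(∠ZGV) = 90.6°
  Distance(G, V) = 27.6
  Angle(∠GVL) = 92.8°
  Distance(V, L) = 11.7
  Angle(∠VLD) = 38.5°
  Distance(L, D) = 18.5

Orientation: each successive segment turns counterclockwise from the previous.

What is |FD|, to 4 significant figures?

28.68

F is at the origin; FN runs at -89.9° with length 29.6, so N = (0.05166, -29.60). FN ⟂ NZ, so NZ runs at 0.1000°; with |NZ| = 18.9, Z = (18.95, -29.57). ∠NZG = 50.5° gives ZG at 129.6° from the x-axis; with |ZG| = 12.1, G = (11.24, -20.24). ∠ZGV = 90.6° gives GV at -141.0° from the x-axis; with |GV| = 27.6, V = (-10.21, -37.61). ∠GVL = 92.8° gives VL at -53.80° from the x-axis; with |VL| = 11.7, L = (-3.300, -47.05). ∠VLD = 38.5° gives LD at 87.70° from the x-axis; with |LD| = 18.5, D = (-2.558, -28.57). Then |FD| = |D − F| = 28.68.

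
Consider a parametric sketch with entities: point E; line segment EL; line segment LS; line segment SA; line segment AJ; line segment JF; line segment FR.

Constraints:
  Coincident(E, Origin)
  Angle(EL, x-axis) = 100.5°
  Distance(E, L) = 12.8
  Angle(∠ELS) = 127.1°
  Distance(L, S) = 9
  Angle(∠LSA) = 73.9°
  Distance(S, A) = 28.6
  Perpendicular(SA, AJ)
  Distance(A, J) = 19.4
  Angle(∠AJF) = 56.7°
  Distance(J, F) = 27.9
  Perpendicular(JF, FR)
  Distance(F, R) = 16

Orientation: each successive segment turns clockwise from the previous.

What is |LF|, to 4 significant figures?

5.347

SA is perpendicular to AJ, so AJ runs at -148.5°; with |AJ| = 19.4, J = (2.138, -15.29). ∠AJF = 56.7° gives JF at 88.20° from the x-axis; with |JF| = 27.9, F = (3.015, 12.60). Then |LF| = |F − L| = 5.347.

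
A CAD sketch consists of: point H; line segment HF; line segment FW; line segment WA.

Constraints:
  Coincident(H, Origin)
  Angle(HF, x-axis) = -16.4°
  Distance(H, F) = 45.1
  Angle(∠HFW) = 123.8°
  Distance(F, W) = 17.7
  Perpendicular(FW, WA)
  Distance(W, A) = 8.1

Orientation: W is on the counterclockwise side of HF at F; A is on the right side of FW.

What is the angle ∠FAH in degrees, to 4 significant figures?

22.22°

∠HFW = 123.8°, so FW runs at -16.4° + (180° − 123.8°) = 39.80° from the x-axis; with |FW| = 17.7, W = F + 17.7·(cos 39.80°, sin 39.80°) = (56.86, -1.404). FW ⟂ WA; with |WA| = 8.1 on the right of FW, A = W + 8.1·(0.6401, -0.7683) = (62.05, -7.627). Then cos ∠FAH = AF·AH / (|AF||AH|), giving 22.22°.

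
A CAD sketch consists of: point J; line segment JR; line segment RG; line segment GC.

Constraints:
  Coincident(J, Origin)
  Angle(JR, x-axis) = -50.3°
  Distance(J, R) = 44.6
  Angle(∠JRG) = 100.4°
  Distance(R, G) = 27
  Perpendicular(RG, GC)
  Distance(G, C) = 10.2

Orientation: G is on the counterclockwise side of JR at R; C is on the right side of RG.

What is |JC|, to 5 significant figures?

64.435

J is at the origin; JR runs at -50.3° with length 44.6, so R = 44.6·(cos -50.3°, sin -50.3°) = (28.489, -34.315). ∠JRG = 100.4°, so RG runs at -50.3° + (180° − 100.4°) = 29.300° from the x-axis; with |RG| = 27.0, G = R + 27.0·(cos 29.300°, sin 29.300°) = (52.035, -21.102). RG is perpendicular to GC; with |GC| = 10.2 on the right of RG, C = G + 10.2·(0.48938, -0.87207) = (57.027, -29.997). Then |JC| = |C − J| = 64.435.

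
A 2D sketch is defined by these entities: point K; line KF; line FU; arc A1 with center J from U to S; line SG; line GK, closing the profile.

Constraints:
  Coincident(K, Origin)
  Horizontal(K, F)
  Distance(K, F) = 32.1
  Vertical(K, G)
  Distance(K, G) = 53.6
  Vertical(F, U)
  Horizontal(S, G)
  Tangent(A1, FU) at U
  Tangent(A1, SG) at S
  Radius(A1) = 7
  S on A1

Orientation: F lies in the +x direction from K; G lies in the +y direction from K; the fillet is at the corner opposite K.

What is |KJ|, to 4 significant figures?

52.93

K is at the origin; KF is horizontal with |KF| = 32.1 and F on the +x side, so F = (32.10, 0.000). K and G share the same x with |KG| = 53.6 and G on the +y side, so G = (0.000, 53.60). The virtual corner opposite K is at (32.10, 53.60). Tangency of A1 to FU means the radius JU is perpendicular to FU and A1 meets SG tangentially, so JS is at right angles to SG, with radius 7.0, so the center J sits 7.0 in from both sides at J = (25.10, 46.60). Then |KJ| = |J − K| = 52.93.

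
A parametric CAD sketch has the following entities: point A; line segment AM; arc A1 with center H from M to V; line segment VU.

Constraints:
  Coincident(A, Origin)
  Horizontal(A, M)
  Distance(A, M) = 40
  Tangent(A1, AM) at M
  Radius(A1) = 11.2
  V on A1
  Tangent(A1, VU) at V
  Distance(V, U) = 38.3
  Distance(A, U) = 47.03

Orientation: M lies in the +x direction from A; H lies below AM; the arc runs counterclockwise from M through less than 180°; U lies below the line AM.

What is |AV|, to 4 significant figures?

30.36

Checks: |HV| = 11.20 ✓; ∠(HV, VU) = 90.00° ✓; |VU| = 38.30 ✓; |AU| = 47.03 ✓.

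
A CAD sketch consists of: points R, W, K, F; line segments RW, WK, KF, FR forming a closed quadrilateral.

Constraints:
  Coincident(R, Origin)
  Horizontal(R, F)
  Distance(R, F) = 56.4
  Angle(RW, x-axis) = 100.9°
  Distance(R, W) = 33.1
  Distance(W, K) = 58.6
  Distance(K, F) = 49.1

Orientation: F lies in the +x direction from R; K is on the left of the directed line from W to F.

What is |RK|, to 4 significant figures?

69.83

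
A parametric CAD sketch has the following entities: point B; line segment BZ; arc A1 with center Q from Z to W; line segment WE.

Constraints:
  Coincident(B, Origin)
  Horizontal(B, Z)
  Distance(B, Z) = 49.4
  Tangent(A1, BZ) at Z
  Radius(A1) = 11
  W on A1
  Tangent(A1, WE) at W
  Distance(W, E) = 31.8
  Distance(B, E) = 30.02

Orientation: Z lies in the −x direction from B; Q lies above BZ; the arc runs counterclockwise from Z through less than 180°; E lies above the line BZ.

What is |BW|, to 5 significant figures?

42.208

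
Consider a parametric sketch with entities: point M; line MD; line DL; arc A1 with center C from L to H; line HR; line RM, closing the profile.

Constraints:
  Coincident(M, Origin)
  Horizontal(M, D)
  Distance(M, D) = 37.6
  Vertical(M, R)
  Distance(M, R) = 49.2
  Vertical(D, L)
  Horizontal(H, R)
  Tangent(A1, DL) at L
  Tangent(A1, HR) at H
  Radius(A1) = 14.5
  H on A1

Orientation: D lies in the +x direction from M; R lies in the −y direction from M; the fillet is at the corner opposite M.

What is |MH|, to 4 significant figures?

54.35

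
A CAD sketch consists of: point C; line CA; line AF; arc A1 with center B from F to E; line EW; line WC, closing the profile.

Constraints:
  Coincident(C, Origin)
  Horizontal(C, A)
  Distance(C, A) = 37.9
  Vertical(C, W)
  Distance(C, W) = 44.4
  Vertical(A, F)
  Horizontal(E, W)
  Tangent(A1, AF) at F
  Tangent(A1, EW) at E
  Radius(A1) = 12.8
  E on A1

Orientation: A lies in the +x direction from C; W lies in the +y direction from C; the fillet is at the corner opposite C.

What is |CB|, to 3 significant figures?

40.4

C is at the origin; C and A share the same y with |CA| = 37.9 and A on the +x side, so A = (37.9, 0.00). C and W share the same x with |CW| = 44.4 and W on the +y side, so W = (0.00, 44.4). The virtual corner opposite C is at (37.9, 44.4). Tangency of A1 to AF means the radius BF is perpendicular to AF and A1 meets EW tangentially, so BE is at right angles to EW, with radius 12.8, so the center B sits 12.8 in from both sides at B = (25.1, 31.6). Then |CB| = |B − C| = 40.4.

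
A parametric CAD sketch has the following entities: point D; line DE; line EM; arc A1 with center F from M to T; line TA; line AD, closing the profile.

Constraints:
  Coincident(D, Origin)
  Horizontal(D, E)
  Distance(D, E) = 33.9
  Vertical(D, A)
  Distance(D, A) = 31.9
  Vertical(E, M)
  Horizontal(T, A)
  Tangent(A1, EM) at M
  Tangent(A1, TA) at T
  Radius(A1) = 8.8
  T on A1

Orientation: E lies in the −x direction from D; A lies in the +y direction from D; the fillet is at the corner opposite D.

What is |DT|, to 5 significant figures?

40.591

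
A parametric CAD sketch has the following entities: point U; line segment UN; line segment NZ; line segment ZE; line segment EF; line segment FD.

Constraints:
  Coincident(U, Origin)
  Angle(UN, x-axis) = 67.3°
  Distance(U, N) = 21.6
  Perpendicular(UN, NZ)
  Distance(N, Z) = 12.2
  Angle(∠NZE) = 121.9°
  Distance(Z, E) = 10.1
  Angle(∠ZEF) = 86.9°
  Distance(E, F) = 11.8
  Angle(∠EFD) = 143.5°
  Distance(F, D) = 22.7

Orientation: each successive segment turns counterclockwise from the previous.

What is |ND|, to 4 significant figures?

18.97

∠ZEF = 86.9° gives EF at -51.50° from the x-axis; with |EF| = 11.8, F = (-3.807, 9.549). ∠EFD = 143.5° gives FD at -15.00° from the x-axis; with |FD| = 22.7, D = (18.12, 3.674). Then |ND| = |D − N| = 18.97.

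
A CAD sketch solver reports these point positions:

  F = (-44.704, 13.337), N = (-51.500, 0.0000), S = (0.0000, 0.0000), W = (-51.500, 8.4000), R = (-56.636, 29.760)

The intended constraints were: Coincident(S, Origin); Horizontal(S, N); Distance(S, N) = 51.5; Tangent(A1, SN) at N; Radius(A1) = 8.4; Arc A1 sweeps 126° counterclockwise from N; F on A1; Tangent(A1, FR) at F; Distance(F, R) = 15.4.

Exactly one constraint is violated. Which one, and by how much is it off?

Distance(F, R) = 15.4 — off by 4.90.

S = (0.00, 0.00) ✓; S.y = 0.00, N.y = 0.00 ✓; |SN| = 51.50 ✓; ∠(WN, NS) = 90.00° ✓; |WN| = 8.400 ✓; bearing(W→F) − bearing(W→N) = 126.0° ✓; |WF| = 8.400 ✓; ∠(WF, FR) = 90.00° ✓; |FR| = 20.30 ✗.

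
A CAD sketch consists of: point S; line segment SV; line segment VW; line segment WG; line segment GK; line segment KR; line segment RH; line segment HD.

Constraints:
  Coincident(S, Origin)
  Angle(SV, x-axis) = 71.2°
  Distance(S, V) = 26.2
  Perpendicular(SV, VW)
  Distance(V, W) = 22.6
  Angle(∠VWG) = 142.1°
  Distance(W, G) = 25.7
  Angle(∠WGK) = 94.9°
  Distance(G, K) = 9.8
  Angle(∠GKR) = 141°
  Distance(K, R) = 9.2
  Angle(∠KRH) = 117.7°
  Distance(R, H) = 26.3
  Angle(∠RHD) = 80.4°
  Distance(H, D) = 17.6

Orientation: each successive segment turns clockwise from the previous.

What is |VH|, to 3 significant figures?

13.1

S is at the origin; SV runs at 71.2° with length 26.2, so V = (8.44, 24.8). SV ⟂ VW, so VW runs at -18.8°; with |VW| = 22.6, W = (29.8, 17.5). ∠VWG = 142.1° gives WG at -56.7° from the x-axis; with |WG| = 25.7, G = (43.9, -3.96). ∠WGK = 94.9° gives GK at -142° from the x-axis; with |GK| = 9.8, K = (36.2, -10.0). ∠GKR = 141.0° gives KR at 179° from the x-axis; with |KR| = 9.2, R = (27.0, -9.89). ∠KRH = 117.7° gives RH at 117° from the x-axis; with |RH| = 26.3, H = (15.1, 13.6). Then |VH| = |H − V| = 13.1.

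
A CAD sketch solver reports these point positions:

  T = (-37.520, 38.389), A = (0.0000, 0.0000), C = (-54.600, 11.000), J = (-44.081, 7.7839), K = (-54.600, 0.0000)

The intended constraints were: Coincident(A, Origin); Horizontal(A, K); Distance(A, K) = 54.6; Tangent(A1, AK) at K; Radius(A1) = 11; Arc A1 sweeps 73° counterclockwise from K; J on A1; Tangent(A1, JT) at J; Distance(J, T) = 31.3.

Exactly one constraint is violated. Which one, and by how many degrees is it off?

Tangent(A1, JT) at J — off by 4.90°.

A = (0.00, 0.00) ✓; A.y = 0.00, K.y = 0.00 ✓; |AK| = 54.60 ✓; ∠(CK, KA) = 90.00° ✓; |CK| = 11.00 ✓; bearing(C→J) − bearing(C→K) = 73.00° ✓; |CJ| = 11.00 ✓; ∠(CJ, JT) = 85.10° ✗; |JT| = 31.30 ✓.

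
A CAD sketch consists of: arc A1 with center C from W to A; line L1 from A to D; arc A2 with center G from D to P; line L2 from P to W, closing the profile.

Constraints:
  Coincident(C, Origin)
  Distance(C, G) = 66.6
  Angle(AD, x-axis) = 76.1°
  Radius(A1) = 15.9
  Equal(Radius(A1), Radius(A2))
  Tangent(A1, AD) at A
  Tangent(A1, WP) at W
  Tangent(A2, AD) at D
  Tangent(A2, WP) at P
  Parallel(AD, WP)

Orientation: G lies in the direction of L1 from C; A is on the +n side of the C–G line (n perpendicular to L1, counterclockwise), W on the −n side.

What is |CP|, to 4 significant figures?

68.47

The slot axis is L1's direction at 76.1°, so u = (cos 76.1°, sin 76.1°) = (0.2402, 0.9707) and n = (−sin 76.1°, cos 76.1°) = (-0.9707, 0.2402). C is at the origin and G lies 66.6 along u from C, so G = 66.6·u = (16.00, 64.65). Tangency of A1 to both parallel lines with radius 15.9 puts A and W at C ± 15.9·n: A = (-15.43, 3.820), W = (15.43, -3.820). Equal radii place D and P the same way about G: D = G + 15.9·n = (0.5648, 68.47), P = G − 15.9·n = (31.43, 60.83). Then |CP| = |P − C| = 68.47.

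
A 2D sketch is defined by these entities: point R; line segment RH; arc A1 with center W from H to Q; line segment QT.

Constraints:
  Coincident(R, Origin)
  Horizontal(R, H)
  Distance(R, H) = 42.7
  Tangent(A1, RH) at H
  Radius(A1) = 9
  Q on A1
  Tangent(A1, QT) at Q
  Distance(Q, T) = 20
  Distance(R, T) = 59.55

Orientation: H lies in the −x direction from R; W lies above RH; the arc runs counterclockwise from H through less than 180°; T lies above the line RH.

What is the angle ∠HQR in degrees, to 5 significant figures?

86.896°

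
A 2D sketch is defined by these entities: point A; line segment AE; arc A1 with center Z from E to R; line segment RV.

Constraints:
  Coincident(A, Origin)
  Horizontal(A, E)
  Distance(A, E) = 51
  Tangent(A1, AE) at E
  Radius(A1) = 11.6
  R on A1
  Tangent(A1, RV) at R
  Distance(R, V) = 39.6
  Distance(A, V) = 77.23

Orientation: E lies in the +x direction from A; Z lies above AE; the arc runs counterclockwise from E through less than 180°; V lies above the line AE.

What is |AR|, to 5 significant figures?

63.875

Checks: |ZE| = 11.60 ✓; |ZR| = 11.60 ✓; ∠(ZR, RV) = 90.00° ✓; |RV| = 39.60 ✓; |AV| = 77.23 ✓.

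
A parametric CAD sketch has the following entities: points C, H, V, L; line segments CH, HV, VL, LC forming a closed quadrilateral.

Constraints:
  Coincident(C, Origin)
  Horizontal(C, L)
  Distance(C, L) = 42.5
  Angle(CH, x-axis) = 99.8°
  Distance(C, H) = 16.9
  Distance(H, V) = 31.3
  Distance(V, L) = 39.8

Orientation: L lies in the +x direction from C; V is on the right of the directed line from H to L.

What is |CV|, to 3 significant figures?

14.5

C is at the origin; C and L share the same y with |CL| = 42.5 and L in +x, so L = (42.5, 0). CH runs at 99.8° with |CH| = 16.9, so H = (-2.88, 16.7). V is determined by |HV| = 31.3 and |VL| = 39.8 together: it lies at the intersection of circle(H, 31.3) and circle(L, 39.8). With |HL| = 48.3, the foot of the radical line on HL is 17.9 from H and the perpendicular offset is √(31.3² − 17.9²) = 25.7. Taking the right-of-HL solution: V = (5.10, -13.6).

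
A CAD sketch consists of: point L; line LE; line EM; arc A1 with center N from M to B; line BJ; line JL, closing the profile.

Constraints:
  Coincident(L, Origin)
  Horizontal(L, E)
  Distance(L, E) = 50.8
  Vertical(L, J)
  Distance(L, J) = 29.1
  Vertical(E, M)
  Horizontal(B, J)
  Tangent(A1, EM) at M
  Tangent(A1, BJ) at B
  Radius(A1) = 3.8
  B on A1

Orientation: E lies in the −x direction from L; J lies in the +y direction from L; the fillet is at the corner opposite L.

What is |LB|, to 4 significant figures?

55.28

L is at the origin; L and E share the same y with |LE| = 50.8 and E on the −x side, so E = (-50.80, 0.000). L and J share the same x with |LJ| = 29.1 and J on the +y side, so J = (0.000, 29.10). The virtual corner opposite L is at (-50.80, 29.10). The tangent condition forces NM to be normal to EM and A1 meets BJ tangentially, so NB is at right angles to BJ, with radius 3.8, so the center N sits 3.8 in from both sides at N = (-47.00, 25.30). That places the tangent points at M = (-50.80, 25.30) on EM and B = (-47.00, 29.10) on BJ. Then |LB| = |B − L| = 55.28.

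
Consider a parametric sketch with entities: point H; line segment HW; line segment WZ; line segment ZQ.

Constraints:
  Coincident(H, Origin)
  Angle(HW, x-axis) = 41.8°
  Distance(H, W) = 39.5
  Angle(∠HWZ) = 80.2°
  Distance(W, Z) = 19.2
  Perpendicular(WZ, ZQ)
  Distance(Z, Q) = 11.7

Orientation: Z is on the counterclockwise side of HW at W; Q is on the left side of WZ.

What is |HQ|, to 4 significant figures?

29.95

H is at the origin; HW runs at 41.8° with length 39.5, so W = 39.5·(cos 41.8°, sin 41.8°) = (29.45, 26.33). ∠HWZ = 80.2°, so WZ runs at 41.8° + (180° − 80.2°) = 141.6° from the x-axis; with |WZ| = 19.2, Z = W + 19.2·(cos 141.6°, sin 141.6°) = (14.40, 38.25). WZ is perpendicular to ZQ; with |ZQ| = 11.7 on the left of WZ, Q = Z + 11.7·(-0.6211, -0.7837) = (7.132, 29.08). Then |HQ| = |Q − H| = 29.95.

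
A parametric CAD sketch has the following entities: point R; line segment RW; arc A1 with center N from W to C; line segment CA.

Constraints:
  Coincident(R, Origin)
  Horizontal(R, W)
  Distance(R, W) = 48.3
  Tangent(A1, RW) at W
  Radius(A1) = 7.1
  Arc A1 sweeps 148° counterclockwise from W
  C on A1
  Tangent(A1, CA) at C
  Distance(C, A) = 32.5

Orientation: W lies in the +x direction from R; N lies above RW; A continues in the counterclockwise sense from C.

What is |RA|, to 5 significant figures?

39.000

On A1, W sits at bearing -90° from N; a 148° counterclockwise sweep puts C at bearing 58°, so C = N + 7.1·(cos 58°, sin 58°) = (52.062, 13.121). Since A1 is tangent to CA there, NC ⟂ CA, so CA runs along (−sin 58°, cos 58°); with |CA| = 32.5, A = (24.501, 30.344). Then |RA| = |A − R| = 39.000.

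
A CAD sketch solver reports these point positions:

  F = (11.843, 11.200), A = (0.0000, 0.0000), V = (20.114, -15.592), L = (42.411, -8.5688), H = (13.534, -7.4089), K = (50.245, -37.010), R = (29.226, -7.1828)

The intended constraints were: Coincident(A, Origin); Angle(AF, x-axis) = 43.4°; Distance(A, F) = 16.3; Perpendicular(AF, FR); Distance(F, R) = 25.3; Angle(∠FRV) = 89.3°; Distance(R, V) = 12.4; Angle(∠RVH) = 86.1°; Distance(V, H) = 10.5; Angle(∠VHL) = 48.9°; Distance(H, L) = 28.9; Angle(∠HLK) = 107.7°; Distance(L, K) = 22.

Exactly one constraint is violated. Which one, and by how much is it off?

Distance(L, K) = 22 — off by 7.50.

A = (0.00, 0.00) ✓; AF at 43.40° ✓; |AF| = 16.30 ✓; ∠(AF, FR) = 90.00° ✓; |FR| = 25.30 ✓; ∠FRV = 89.30° ✓; |RV| = 12.40 ✓; ∠RVH = 86.10° ✓; |VH| = 10.50 ✓; ∠VHL = 48.90° ✓; |HL| = 28.90 ✓; ∠HLK = 107.7° ✓; |LK| = 29.50 ✗.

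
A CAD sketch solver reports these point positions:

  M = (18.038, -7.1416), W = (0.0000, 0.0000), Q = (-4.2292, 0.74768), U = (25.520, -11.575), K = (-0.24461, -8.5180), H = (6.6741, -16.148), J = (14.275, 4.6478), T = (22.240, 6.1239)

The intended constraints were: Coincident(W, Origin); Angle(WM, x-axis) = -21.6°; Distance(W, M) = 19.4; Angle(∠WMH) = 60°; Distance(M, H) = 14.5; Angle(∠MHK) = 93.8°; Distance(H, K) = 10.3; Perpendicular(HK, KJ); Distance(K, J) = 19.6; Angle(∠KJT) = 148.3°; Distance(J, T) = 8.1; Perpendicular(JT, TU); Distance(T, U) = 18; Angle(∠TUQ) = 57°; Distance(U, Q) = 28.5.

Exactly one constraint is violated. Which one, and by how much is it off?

Distance(U, Q) = 28.5 — off by 3.70.

W = (0.00, 0.00) ✓; WM at -21.60° ✓; |WM| = 19.40 ✓; ∠WMH = 60.00° ✓; |MH| = 14.50 ✓; ∠MHK = 93.80° ✓; |HK| = 10.30 ✓; ∠(HK, KJ) = 90.00° ✓; |KJ| = 19.60 ✓; ∠KJT = 148.3° ✓; |JT| = 8.101 ✓; ∠(JT, TU) = 90.00° ✓; |TU| = 18.00 ✓; ∠TUQ = 57.00° ✓; |UQ| = 32.20 ✗.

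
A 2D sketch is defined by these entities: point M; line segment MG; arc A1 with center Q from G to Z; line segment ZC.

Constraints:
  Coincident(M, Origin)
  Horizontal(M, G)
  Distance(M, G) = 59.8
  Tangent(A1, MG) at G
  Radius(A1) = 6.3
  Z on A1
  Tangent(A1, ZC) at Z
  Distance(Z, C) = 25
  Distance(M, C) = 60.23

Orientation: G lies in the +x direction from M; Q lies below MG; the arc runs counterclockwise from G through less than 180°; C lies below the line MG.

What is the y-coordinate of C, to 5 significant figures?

-30.796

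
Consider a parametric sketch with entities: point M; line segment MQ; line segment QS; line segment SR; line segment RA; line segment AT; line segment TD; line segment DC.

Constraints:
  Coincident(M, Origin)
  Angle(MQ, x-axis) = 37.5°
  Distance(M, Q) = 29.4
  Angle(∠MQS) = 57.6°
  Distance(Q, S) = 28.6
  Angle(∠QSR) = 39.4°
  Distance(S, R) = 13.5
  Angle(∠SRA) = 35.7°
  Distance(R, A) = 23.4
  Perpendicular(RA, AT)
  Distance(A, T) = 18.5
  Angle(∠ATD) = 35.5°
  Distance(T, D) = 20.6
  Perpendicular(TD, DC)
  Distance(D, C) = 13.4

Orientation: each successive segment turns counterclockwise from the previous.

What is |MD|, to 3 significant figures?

27.8

M is at the origin; MQ runs at 37.5° with length 29.4, so Q = (23.3, 17.9). ∠MQS = 57.6° gives QS at 160° from the x-axis; with |QS| = 28.6, S = (-3.53, 27.7). ∠QSR = 39.4° gives SR at -59.5° from the x-axis; with |SR| = 13.5, R = (3.32, 16.1). ∠SRA = 35.7° gives RA at 84.8° from the x-axis; with |RA| = 23.4, A = (5.44, 39.4). RA is perpendicular to AT, so AT runs at 175°; with |AT| = 18.5, T = (-13.0, 41.1). ∠ATD = 35.5° gives TD at -40.7° from the x-axis; with |TD| = 20.6, D = (2.63, 27.6). Then |MD| = |D − M| = 27.8.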